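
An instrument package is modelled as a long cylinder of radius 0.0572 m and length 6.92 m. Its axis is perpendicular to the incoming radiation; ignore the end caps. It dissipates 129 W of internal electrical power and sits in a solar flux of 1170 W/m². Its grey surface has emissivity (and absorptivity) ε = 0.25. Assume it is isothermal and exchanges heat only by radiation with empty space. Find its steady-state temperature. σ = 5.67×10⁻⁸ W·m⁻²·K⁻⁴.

At steady state, absorbed solar power + internal power = radiated power.
Absorbed: α·S·A_cross = 0.25·1170·0.7916 = 231.6 W (cross-section 2rL).
Total input = 231.6 + 129 = 360.6 W.
Radiated: εσ·A_surf·T⁴ with A_surf = 2πrL = 2.487 m².
T⁴ = 360.6/(0.25·5.67×10⁻⁸·2.487) = 1.023×10¹⁰ K⁴.

T ≈ 318 K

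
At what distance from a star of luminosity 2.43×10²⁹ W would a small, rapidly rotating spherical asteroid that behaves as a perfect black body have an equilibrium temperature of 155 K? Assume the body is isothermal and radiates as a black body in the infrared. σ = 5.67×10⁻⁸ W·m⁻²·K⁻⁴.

d ≈ 1.22×10¹³ m

For an isothermal black-emitting sphere, (1−a)S·πr² = σ·4πr²·T⁴ ⇒ S = 4σT⁴/(1−a).
S = 4·5.67×10⁻⁸·(155)⁴/1.00 = 130.9 W/m².
Flux falls as S = L/(4πd²), so d = √(L/(4πS)) = √(2.43×10²⁹/(4π·130.9)).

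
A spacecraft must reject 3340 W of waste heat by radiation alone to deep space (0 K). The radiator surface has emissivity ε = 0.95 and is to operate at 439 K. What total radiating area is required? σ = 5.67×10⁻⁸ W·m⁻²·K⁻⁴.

P = εσA T⁴ ⇒ A = P/(εσT⁴).
T⁴ = 3.714×10¹⁰ K⁴.
A = 3340/(0.95 × 5.67×10⁻⁸ × 3.714×10¹⁰).

A ≈ 1.67 m²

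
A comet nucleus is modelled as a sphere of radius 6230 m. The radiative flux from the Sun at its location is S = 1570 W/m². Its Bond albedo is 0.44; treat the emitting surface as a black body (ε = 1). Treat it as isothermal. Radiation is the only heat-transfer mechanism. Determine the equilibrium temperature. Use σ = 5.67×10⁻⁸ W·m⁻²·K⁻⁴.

At equilibrium, absorbed power = emitted power.
Absorbing cross-section = πr² = 1.219×10⁸ m²; emitting surface = 4πr² = 4.877×10⁸ m² (ratio 4).
(1−a)S·A_cross = εσ·A_surf·T⁴  ⇒  T⁴ = (1−a)S/(4σ).
T⁴ = 0.560·1570/(4·5.67×10⁻⁸) = 3.877×10⁹ K⁴.
T = (3.877×10⁹)^(1/4).

T ≈ 250 K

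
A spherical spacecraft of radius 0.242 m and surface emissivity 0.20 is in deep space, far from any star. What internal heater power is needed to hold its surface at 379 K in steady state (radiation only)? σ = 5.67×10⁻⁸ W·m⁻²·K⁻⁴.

P = εσ·4πr²·T⁴.
4πr² = 0.7359 m²; T⁴ = 2.063×10¹⁰ K⁴.
P = 0.20·5.67×10⁻⁸·0.7359·2.063×10¹⁰.

P ≈ 172 W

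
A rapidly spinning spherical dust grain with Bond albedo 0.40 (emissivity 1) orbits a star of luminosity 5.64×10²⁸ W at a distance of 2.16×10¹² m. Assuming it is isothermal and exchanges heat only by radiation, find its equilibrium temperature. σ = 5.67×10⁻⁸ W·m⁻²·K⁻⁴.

First find the stellar flux at distance d: S = L/(4πd²) = 5.64×10²⁸/(4π·(2.16×10¹²)²) = 962.0 W/m².
For an isothermal sphere, absorbed (1−a)S·πr² = emitted σ·4πr²·T⁴, so T⁴ = (1−a)S/(4σ).
T⁴ = 0.600·962.0/(4·5.67×10⁻⁸) = 2.545×10⁹ K⁴.

T ≈ 225 K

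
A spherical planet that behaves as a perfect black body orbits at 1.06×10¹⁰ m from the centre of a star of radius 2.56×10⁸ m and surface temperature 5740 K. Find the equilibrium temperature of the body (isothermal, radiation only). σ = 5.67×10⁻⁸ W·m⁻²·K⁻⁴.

The star's surface emits σT_*⁴; at distance d the flux is S = σT_*⁴(R_*/d)².
S = 5.67×10⁻⁸·(5740)⁴·(2.56×10⁸/1.06×10¹⁰)² = 35900 W/m².
For an isothermal sphere T⁴ = (1−a)S/(4σ) = 1.583×10¹¹ K⁴.

T ≈ 631 K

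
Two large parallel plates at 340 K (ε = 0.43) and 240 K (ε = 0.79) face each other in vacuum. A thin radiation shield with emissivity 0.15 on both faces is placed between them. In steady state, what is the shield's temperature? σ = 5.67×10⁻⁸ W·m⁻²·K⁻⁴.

In steady state the net flux on the hot side equals that on the cold side.
σ(T₁⁴−T_s⁴)/D₁ = σ(T_s⁴−T₂⁴)/D₂, with D₁ = 1/ε₁+1/ε_s−1 = 7.992, D₂ = 1/ε_s+1/ε₂−1 = 6.932.
Solve for T_s⁴: T_s⁴ = (D₂·T₁⁴ + D₁·T₂⁴)/(D₁+D₂) = 7.984×10⁹ K⁴.

T_s ≈ 299 K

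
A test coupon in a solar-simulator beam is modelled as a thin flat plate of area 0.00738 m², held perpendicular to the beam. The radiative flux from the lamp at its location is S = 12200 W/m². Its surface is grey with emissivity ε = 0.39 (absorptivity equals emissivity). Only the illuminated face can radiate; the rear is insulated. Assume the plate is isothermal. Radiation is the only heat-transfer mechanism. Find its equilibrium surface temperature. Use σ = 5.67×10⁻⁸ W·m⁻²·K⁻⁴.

At equilibrium, absorbed power = emitted power.
Absorbing cross-section = A = 0.007380 m²; emitting surface = A = 0.007380 m² (ratio 1).
εS·A_cross = εσ·A_surf·T⁴  ⇒  T⁴ = S/(1σ)   (ε cancels).
T⁴ = 12200/(1·5.67×10⁻⁸) = 2.152×10¹¹ K⁴.
T = (2.152×10¹¹)^(1/4).

T ≈ 681 K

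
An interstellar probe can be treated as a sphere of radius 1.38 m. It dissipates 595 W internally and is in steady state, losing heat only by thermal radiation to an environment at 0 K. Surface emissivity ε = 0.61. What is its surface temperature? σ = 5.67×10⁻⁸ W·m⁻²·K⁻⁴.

Steady state: internal power = radiated power, P = εσA T⁴.
Radiating area A = 4πr² = 23.93 m².
T⁴ = P/(εσA) = 595/(0.61·5.67×10⁻⁸·23.93) = 7.188×10⁸ K⁴.
T = (7.188×10⁸)^(1/4).

T ≈ 164 K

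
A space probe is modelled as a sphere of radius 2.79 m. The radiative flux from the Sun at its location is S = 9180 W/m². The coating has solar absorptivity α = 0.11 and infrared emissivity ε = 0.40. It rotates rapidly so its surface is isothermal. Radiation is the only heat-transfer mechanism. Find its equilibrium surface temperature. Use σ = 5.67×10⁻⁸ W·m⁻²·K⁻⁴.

At equilibrium, absorbed power = emitted power.
Absorbing cross-section = πr² = 24.45 m²; emitting surface = 4πr² = 97.82 m² (ratio 4).
αS·A_cross = εσ·A_surf·T⁴  ⇒  T⁴ = αS/(ε·4σ).
T⁴ = 0.110·9180/(0.40·4·5.67×10⁻⁸) = 1.113×10¹⁰ K⁴.
T = (1.113×10¹⁰)^(1/4).

T ≈ 325 K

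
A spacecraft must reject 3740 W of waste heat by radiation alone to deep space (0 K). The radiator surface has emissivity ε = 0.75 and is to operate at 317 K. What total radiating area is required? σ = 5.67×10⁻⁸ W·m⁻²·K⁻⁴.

P = εσA T⁴ ⇒ A = P/(εσT⁴).
T⁴ = 1.010×10¹⁰ K⁴.
A = 3740/(0.75 × 5.67×10⁻⁸ × 1.010×10¹⁰).

A ≈ 8.71 m²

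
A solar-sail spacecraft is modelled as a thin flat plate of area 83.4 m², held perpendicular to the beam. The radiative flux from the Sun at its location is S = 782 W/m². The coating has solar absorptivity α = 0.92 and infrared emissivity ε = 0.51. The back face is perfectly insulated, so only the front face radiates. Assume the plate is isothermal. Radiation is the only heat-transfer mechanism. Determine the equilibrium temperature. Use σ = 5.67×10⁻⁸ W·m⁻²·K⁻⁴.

At equilibrium, absorbed power = emitted power.
Absorbing cross-section = A = 83.40 m²; emitting surface = A = 83.40 m² (ratio 1).
αS·A_cross = εσ·A_surf·T⁴  ⇒  T⁴ = αS/(ε·1σ).
T⁴ = 0.920·782/(0.51·1·5.67×10⁻⁸) = 2.488×10¹⁰ K⁴.
T = (2.488×10¹⁰)^(1/4).

T ≈ 397 K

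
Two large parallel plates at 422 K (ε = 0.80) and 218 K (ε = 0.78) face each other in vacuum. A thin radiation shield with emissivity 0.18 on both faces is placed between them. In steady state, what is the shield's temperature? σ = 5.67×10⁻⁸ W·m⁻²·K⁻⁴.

In steady state the net flux on the hot side equals that on the cold side.
σ(T₁⁴−T_s⁴)/D₁ = σ(T_s⁴−T₂⁴)/D₂, with D₁ = 1/ε₁+1/ε_s−1 = 5.806, D₂ = 1/ε_s+1/ε₂−1 = 5.838.
Solve for T_s⁴: T_s⁴ = (D₂·T₁⁴ + D₁·T₂⁴)/(D₁+D₂) = 1.703×10¹⁰ K⁴.

T_s ≈ 361 K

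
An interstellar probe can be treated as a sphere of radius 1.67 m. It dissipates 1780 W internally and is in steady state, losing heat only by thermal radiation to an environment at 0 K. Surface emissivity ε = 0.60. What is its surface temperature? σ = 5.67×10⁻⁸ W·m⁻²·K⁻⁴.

T ≈ 197 K

Steady state: internal power = radiated power, P = εσA T⁴.
Radiating area A = 4πr² = 35.05 m².
T⁴ = P/(εσA) = 1780/(0.60·5.67×10⁻⁸·35.05) = 1.493×10⁹ K⁴.
T = (1.493×10⁹)^(1/4).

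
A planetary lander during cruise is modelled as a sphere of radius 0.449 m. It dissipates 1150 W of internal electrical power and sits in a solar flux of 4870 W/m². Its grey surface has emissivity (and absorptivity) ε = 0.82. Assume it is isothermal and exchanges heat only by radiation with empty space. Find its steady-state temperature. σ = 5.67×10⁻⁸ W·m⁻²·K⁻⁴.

At steady state, absorbed solar power + internal power = radiated power.
Absorbed: α·S·A_cross = 0.82·4870·0.6333 = 2529 W (cross-section πr²).
Total input = 2529 + 1150 = 3679 W.
Radiated: εσ·A_surf·T⁴ with A_surf = 4πr² = 2.533 m².
T⁴ = 3679/(0.82·5.67×10⁻⁸·2.533) = 3.124×10¹⁰ K⁴.

T ≈ 420 K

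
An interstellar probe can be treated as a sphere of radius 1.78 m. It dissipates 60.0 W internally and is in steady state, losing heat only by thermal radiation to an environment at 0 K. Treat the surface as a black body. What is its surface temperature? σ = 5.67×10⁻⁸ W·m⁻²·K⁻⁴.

Steady state: internal power = radiated power, P = εσA T⁴.
Radiating area A = 4πr² = 39.82 m².
T⁴ = P/(εσA) = 60.0/(1.0·5.67×10⁻⁸·39.82) = 2.658×10⁷ K⁴.
T = (2.658×10⁷)^(1/4).

T ≈ 71.8 K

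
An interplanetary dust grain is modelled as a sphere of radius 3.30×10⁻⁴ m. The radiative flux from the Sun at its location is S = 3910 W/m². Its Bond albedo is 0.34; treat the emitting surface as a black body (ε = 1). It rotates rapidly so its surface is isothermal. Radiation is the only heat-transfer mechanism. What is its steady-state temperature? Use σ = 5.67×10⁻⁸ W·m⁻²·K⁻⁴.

T ≈ 327 K

At equilibrium, absorbed power = emitted power.
Absorbing cross-section = πr² = 3.421×10⁻⁷ m²; emitting surface = 4πr² = 1.368×10⁻⁶ m² (ratio 4).
(1−a)S·A_cross = εσ·A_surf·T⁴  ⇒  T⁴ = (1−a)S/(4σ).
T⁴ = 0.660·3910/(4·5.67×10⁻⁸) = 1.138×10¹⁰ K⁴.
T = (1.138×10¹⁰)^(1/4).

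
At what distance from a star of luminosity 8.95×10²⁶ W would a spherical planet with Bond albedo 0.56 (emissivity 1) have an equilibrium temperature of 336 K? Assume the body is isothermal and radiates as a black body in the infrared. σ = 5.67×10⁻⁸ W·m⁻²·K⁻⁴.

d ≈ 1.04×10¹¹ m

For an isothermal black-emitting sphere, (1−a)S·πr² = σ·4πr²·T⁴ ⇒ S = 4σT⁴/(1−a).
S = 4·5.67×10⁻⁸·(336)⁴/0.440 = 6570 W/m².
Flux falls as S = L/(4πd²), so d = √(L/(4πS)) = √(8.95×10²⁶/(4π·6570)).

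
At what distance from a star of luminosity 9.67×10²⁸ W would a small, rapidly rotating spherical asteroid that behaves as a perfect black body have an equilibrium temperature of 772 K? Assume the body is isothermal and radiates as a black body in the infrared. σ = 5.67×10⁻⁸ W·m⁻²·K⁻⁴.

d ≈ 3.09×10¹¹ m

For an isothermal black-emitting sphere, (1−a)S·πr² = σ·4πr²·T⁴ ⇒ S = 4σT⁴/(1−a).
S = 4·5.67×10⁻⁸·(772)⁴/1.00 = 80560 W/m².
Flux falls as S = L/(4πd²), so d = √(L/(4πS)) = √(9.67×10²⁸/(4π·80560)).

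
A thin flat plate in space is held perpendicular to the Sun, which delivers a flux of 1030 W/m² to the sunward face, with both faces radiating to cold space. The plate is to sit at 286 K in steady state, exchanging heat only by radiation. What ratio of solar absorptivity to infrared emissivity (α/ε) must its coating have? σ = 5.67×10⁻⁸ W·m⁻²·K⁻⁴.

Balance: αS·A = εσ·2A·T⁴ ⇒ α/ε = 2σT⁴/S.
α/ε = 2·5.67×10⁻⁸·(286)⁴/1030 = 2·5.67×10⁻⁸·6.691×10⁹/1030.

α/ε ≈ 0.737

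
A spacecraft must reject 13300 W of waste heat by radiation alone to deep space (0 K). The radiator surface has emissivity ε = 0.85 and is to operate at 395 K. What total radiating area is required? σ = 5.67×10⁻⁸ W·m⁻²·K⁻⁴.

A ≈ 11.3 m²

P = εσA T⁴ ⇒ A = P/(εσT⁴).
T⁴ = 2.434×10¹⁰ K⁴.
A = 13300/(0.85 × 5.67×10⁻⁸ × 2.434×10¹⁰).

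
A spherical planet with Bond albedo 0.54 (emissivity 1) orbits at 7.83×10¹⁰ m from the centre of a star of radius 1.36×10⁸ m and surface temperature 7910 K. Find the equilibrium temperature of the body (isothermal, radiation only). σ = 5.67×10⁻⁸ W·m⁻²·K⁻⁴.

The star's surface emits σT_*⁴; at distance d the flux is S = σT_*⁴(R_*/d)².
S = 5.67×10⁻⁸·(7910)⁴·(1.36×10⁸/7.83×10¹⁰)² = 669.6 W/m².
For an isothermal sphere T⁴ = (1−a)S/(4σ) = 1.358×10⁹ K⁴.

T ≈ 192 K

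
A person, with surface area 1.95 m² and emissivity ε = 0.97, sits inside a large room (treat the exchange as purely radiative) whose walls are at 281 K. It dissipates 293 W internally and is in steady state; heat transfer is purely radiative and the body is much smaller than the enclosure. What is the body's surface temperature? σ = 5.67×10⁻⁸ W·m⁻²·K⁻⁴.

T ≈ 308 K

For a small grey body in a large enclosure, net radiated power = εσA(T⁴ − T_w⁴).
Steady state: P = εσA(T⁴ − T_w⁴) with A = 1.95 m².
T⁴ = P/(εσA) + T_w⁴ = 293/(0.97·5.67×10⁻⁸·1.950) + (281)⁴
    = 2.732×10⁹ + 6.235×10⁹ = 8.967×10⁹ K⁴.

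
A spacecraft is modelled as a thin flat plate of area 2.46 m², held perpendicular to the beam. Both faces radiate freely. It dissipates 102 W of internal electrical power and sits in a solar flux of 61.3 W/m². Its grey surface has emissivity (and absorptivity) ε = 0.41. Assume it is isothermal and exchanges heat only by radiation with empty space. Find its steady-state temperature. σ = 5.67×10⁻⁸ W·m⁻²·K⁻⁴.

At steady state, absorbed solar power + internal power = radiated power.
Absorbed: α·S·A_cross = 0.41·61.3·2.460 = 61.83 W (cross-section A).
Total input = 61.83 + 102 = 163.8 W.
Radiated: εσ·A_surf·T⁴ with A_surf = 2A = 4.920 m².
T⁴ = 163.8/(0.41·5.67×10⁻⁸·4.920) = 1.432×10⁹ K⁴.

T ≈ 195 K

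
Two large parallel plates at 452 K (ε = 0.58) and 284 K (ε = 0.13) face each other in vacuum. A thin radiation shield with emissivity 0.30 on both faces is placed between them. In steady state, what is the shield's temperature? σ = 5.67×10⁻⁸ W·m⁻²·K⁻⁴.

In steady state the net flux on the hot side equals that on the cold side.
σ(T₁⁴−T_s⁴)/D₁ = σ(T_s⁴−T₂⁴)/D₂, with D₁ = 1/ε₁+1/ε_s−1 = 4.057, D₂ = 1/ε_s+1/ε₂−1 = 10.03.
Solve for T_s⁴: T_s⁴ = (D₂·T₁⁴ + D₁·T₂⁴)/(D₁+D₂) = 3.159×10¹⁰ K⁴.

T_s ≈ 422 K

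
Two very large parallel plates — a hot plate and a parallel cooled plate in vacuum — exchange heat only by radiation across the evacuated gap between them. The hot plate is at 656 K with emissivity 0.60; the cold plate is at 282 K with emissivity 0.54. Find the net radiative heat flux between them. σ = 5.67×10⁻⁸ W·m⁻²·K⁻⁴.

For two infinite grey parallel plates, q = σ(T₁⁴ − T₂⁴)/(1/ε₁ + 1/ε₂ − 1).
T₁⁴ − T₂⁴ = 1.852×10¹¹ − 6.324×10⁹ = 1.789×10¹¹ K⁴.
1/ε₁ + 1/ε₂ − 1 = 1.667 + 1.852 − 1 = 2.519.
q = 5.67×10⁻⁸ × 1.789×10¹¹ / 2.519.

q ≈ 4030 W/m²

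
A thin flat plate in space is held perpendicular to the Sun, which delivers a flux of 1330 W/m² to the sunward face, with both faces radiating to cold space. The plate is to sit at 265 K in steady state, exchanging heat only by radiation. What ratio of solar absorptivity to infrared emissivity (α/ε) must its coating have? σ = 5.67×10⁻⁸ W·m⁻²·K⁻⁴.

Balance: αS·A = εσ·2A·T⁴ ⇒ α/ε = 2σT⁴/S.
α/ε = 2·5.67×10⁻⁸·(265)⁴/1330 = 2·5.67×10⁻⁸·4.932×10⁹/1330.

α/ε ≈ 0.420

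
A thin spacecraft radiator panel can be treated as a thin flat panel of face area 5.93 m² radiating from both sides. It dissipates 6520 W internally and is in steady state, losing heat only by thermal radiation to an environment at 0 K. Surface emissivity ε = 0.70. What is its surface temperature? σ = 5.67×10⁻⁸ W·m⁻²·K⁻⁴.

Steady state: internal power = radiated power, P = εσA T⁴.
Radiating area A = 2·5.93 = 11.86 m².
T⁴ = P/(εσA) = 6520/(0.70·5.67×10⁻⁸·11.86) = 1.385×10¹⁰ K⁴.
T = (1.385×10¹⁰)^(1/4).

T ≈ 343 K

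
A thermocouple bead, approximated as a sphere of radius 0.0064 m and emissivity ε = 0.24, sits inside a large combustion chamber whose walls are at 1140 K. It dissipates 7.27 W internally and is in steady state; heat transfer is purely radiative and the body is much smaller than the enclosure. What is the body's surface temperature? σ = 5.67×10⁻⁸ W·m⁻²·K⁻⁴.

For a small grey body in a large enclosure, net radiated power = εσA(T⁴ − T_w⁴).
Steady state: P = εσA(T⁴ − T_w⁴) with A = 4πr² = 5.147×10⁻⁴ m².
T⁴ = P/(εσA) + T_w⁴ = 7.27/(0.24·5.67×10⁻⁸·5.147×10⁻⁴) + (1140)⁴
    = 1.038×10¹² + 1.689×10¹² = 2.727×10¹² K⁴.

T ≈ 1290 K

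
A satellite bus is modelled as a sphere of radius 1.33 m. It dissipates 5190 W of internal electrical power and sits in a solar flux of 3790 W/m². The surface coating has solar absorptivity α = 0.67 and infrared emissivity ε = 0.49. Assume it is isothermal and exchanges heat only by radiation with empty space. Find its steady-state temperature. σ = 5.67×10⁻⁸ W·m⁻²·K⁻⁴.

At steady state, absorbed solar power + internal power = radiated power.
Absorbed: α·S·A_cross = 0.67·3790·5.557 = 14110 W (cross-section πr²).
Total input = 14110 + 5190 = 19300 W.
Radiated: εσ·A_surf·T⁴ with A_surf = 4πr² = 22.23 m².
T⁴ = 19300/(0.49·5.67×10⁻⁸·22.23) = 3.125×10¹⁰ K⁴.

T ≈ 420 K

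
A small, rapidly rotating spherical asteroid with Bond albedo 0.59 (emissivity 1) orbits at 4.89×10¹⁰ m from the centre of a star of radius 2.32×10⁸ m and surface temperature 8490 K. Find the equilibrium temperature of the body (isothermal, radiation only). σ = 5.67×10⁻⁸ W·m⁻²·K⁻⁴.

The star's surface emits σT_*⁴; at distance d the flux is S = σT_*⁴(R_*/d)².
S = 5.67×10⁻⁸·(8490)⁴·(2.32×10⁸/4.89×10¹⁰)² = 6631 W/m².
For an isothermal sphere T⁴ = (1−a)S/(4σ) = 1.199×10¹⁰ K⁴.

T ≈ 331 K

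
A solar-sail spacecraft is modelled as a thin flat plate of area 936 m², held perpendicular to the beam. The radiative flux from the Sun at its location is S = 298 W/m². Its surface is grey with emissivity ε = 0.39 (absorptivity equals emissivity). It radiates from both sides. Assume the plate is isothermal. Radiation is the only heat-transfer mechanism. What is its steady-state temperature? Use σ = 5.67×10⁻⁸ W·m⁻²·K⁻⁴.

At equilibrium, absorbed power = emitted power.
Absorbing cross-section = A = 936.0 m²; emitting surface = 2A = 1872 m² (ratio 2).
εS·A_cross = εσ·A_surf·T⁴  ⇒  T⁴ = S/(2σ)   (ε cancels).
T⁴ = 298/(2·5.67×10⁻⁸) = 2.628×10⁹ K⁴.
T = (2.628×10⁹)^(1/4).

T ≈ 226 K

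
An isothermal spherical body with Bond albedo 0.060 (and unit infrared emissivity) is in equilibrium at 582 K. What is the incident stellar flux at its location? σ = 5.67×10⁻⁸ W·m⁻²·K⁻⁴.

(1−a)S·πr² = σ·4πr²·T⁴ ⇒ S = 4σT⁴/(1−a).
S = 4·5.67×10⁻⁸·1.147×10¹¹/0.940.

S ≈ 27700 W/m²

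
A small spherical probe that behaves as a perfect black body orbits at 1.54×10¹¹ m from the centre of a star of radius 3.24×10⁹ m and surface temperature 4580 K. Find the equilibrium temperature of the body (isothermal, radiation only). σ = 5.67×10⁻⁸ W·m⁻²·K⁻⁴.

The star's surface emits σT_*⁴; at distance d the flux is S = σT_*⁴(R_*/d)².
S = 5.67×10⁻⁸·(4580)⁴·(3.24×10⁹/1.54×10¹¹)² = 11040 W/m².
For an isothermal sphere T⁴ = (1−a)S/(4σ) = 4.869×10¹⁰ K⁴.

T ≈ 470 K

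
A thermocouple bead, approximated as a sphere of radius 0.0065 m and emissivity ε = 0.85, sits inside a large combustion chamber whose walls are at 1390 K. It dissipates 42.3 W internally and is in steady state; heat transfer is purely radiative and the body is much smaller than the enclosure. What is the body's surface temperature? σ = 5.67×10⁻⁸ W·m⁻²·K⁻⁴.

For a small grey body in a large enclosure, net radiated power = εσA(T⁴ − T_w⁴).
Steady state: P = εσA(T⁴ − T_w⁴) with A = 4πr² = 5.309×10⁻⁴ m².
T⁴ = P/(εσA) + T_w⁴ = 42.3/(0.85·5.67×10⁻⁸·5.309×10⁻⁴) + (1390)⁴
    = 1.653×10¹² + 3.733×10¹² = 5.386×10¹² K⁴.

T ≈ 1520 K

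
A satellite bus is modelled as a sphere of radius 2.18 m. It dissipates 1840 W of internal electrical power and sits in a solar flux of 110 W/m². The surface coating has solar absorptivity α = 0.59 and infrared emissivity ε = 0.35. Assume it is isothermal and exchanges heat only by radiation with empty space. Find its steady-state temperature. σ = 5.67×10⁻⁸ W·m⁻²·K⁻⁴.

T ≈ 221 K

At steady state, absorbed solar power + internal power = radiated power.
Absorbed: α·S·A_cross = 0.59·110·14.93 = 969.0 W (cross-section πr²).
Total input = 969.0 + 1840 = 2809 W.
Radiated: εσ·A_surf·T⁴ with A_surf = 4πr² = 59.72 m².
T⁴ = 2809/(0.35·5.67×10⁻⁸·59.72) = 2.370×10⁹ K⁴.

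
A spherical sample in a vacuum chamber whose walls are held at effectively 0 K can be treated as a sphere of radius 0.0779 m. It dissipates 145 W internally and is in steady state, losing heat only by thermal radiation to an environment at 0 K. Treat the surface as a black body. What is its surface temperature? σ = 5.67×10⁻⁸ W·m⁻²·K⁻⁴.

Steady state: internal power = radiated power, P = εσA T⁴.
Radiating area A = 4πr² = 0.07626 m².
T⁴ = P/(εσA) = 145/(1.0·5.67×10⁻⁸·0.07626) = 3.354×10¹⁰ K⁴.
T = (3.354×10¹⁰)^(1/4).

T ≈ 428 K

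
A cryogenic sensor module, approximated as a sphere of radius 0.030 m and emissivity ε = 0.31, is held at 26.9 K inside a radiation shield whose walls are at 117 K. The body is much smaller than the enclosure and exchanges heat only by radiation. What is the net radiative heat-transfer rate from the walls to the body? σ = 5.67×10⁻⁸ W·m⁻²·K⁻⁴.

P_net ≈ 0.0371 W

For a small grey body in a large enclosure: P_net = εσA(T_body⁴ − T_wall⁴).
A = 4πr² = 0.01131 m²; T_body⁴ − T_wall⁴ = 5.236×10⁵ − 1.874×10⁸ = -1.869×10⁸ K⁴.
|P_net| = 0.31·5.67×10⁻⁸·0.01131·1.869×10⁸.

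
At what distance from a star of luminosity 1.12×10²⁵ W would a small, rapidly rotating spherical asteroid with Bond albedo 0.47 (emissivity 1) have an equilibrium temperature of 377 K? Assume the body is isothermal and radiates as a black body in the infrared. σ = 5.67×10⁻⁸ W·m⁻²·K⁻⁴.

d ≈ 1.02×10¹⁰ m

For an isothermal black-emitting sphere, (1−a)S·πr² = σ·4πr²·T⁴ ⇒ S = 4σT⁴/(1−a).
S = 4·5.67×10⁻⁸·(377)⁴/0.530 = 8644 W/m².
Flux falls as S = L/(4πd²), so d = √(L/(4πS)) = √(1.12×10²⁵/(4π·8644)).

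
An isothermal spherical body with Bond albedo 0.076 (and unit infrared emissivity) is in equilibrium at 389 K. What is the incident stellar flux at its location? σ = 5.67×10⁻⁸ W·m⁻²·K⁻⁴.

(1−a)S·πr² = σ·4πr²·T⁴ ⇒ S = 4σT⁴/(1−a).
S = 4·5.67×10⁻⁸·2.290×10¹⁰/0.924.

S ≈ 5620 W/m²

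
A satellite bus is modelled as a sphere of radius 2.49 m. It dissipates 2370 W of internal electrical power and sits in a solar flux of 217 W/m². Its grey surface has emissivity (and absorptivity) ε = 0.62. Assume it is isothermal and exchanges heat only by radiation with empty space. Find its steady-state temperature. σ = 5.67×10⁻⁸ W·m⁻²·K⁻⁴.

At steady state, absorbed solar power + internal power = radiated power.
Absorbed: α·S·A_cross = 0.62·217·19.48 = 2621 W (cross-section πr²).
Total input = 2621 + 2370 = 4991 W.
Radiated: εσ·A_surf·T⁴ with A_surf = 4πr² = 77.91 m².
T⁴ = 4991/(0.62·5.67×10⁻⁸·77.91) = 1.822×10⁹ K⁴.

T ≈ 207 K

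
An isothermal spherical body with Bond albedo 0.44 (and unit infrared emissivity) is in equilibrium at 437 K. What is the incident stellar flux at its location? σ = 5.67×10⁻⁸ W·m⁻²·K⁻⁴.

S ≈ 14800 W/m²

(1−a)S·πr² = σ·4πr²·T⁴ ⇒ S = 4σT⁴/(1−a).
S = 4·5.67×10⁻⁸·3.647×10¹⁰/0.560.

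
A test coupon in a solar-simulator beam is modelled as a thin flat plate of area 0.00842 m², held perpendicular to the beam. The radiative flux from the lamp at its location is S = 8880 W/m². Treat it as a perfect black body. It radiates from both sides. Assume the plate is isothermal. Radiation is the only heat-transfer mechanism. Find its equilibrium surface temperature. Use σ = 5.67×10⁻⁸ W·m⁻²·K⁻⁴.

T ≈ 529 K

At equilibrium, absorbed power = emitted power.
Absorbing cross-section = A = 0.008420 m²; emitting surface = 2A = 0.01684 m² (ratio 2).
S·A_cross = εσ·A_surf·T⁴  ⇒  T⁴ = S/(2σ).
T⁴ = 1.00·8880/(2·5.67×10⁻⁸) = 7.831×10¹⁰ K⁴.
T = (7.831×10¹⁰)^(1/4).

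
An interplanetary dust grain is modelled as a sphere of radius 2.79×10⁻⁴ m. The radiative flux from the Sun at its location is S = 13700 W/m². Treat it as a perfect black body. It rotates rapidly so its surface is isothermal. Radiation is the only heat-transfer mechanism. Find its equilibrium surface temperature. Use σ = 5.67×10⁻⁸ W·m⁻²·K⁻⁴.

At equilibrium, absorbed power = emitted power.
Absorbing cross-section = πr² = 2.445×10⁻⁷ m²; emitting surface = 4πr² = 9.782×10⁻⁷ m² (ratio 4).
S·A_cross = εσ·A_surf·T⁴  ⇒  T⁴ = S/(4σ).
T⁴ = 1.00·13700/(4·5.67×10⁻⁸) = 6.041×10¹⁰ K⁴.
T = (6.041×10¹⁰)^(1/4).

T ≈ 496 K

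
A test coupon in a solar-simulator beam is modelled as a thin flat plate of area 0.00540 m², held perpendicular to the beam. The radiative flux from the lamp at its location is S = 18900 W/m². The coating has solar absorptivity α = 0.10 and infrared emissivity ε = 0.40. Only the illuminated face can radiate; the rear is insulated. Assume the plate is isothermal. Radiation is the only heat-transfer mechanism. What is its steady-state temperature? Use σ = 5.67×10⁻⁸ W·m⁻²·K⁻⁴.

At equilibrium, absorbed power = emitted power.
Absorbing cross-section = A = 0.005400 m²; emitting surface = A = 0.005400 m² (ratio 1).
αS·A_cross = εσ·A_surf·T⁴  ⇒  T⁴ = αS/(ε·1σ).
T⁴ = 0.100·18900/(0.40·1·5.67×10⁻⁸) = 8.333×10¹⁰ K⁴.
T = (8.333×10¹⁰)^(1/4).

T ≈ 537 K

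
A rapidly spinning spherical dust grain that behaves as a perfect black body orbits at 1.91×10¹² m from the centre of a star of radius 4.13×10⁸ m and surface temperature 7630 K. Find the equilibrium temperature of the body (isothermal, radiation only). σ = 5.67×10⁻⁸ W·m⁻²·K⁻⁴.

T ≈ 79.3 K

The star's surface emits σT_*⁴; at distance d the flux is S = σT_*⁴(R_*/d)².
S = 5.67×10⁻⁸·(7630)⁴·(4.13×10⁸/1.91×10¹²)² = 8.985 W/m².
For an isothermal sphere T⁴ = (1−a)S/(4σ) = 3.962×10⁷ K⁴.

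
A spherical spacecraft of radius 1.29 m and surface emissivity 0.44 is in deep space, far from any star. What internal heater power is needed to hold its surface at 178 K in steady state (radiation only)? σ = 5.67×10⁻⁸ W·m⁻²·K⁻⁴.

P = εσ·4πr²·T⁴.
4πr² = 20.91 m²; T⁴ = 1.004×10⁹ K⁴.
P = 0.44·5.67×10⁻⁸·20.91·1.004×10⁹.

P ≈ 524 W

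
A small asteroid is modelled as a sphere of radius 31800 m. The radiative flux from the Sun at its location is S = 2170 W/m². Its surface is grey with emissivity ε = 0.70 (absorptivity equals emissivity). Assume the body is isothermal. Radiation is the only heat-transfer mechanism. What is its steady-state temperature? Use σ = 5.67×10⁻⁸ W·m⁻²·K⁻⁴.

T ≈ 313 K

At equilibrium, absorbed power = emitted power.
Absorbing cross-section = πr² = 3.177×10⁹ m²; emitting surface = 4πr² = 1.271×10¹⁰ m² (ratio 4).
εS·A_cross = εσ·A_surf·T⁴  ⇒  T⁴ = S/(4σ)   (ε cancels).
T⁴ = 2170/(4·5.67×10⁻⁸) = 9.568×10⁹ K⁴.
T = (9.568×10⁹)^(1/4).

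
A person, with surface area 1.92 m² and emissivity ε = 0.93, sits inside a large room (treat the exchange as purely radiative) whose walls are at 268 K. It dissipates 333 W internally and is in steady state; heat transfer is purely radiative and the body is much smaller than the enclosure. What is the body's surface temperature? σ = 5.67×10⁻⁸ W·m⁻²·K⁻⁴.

T ≈ 303 K

For a small grey body in a large enclosure, net radiated power = εσA(T⁴ − T_w⁴).
Steady state: P = εσA(T⁴ − T_w⁴) with A = 1.92 m².
T⁴ = P/(εσA) + T_w⁴ = 333/(0.93·5.67×10⁻⁸·1.920) + (268)⁴
    = 3.289×10⁹ + 5.159×10⁹ = 8.448×10⁹ K⁴.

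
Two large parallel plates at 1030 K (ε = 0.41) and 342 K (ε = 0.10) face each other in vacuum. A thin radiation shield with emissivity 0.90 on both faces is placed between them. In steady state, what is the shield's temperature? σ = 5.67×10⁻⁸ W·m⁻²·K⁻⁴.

T_s ≈ 974 K

In steady state the net flux on the hot side equals that on the cold side.
σ(T₁⁴−T_s⁴)/D₁ = σ(T_s⁴−T₂⁴)/D₂, with D₁ = 1/ε₁+1/ε_s−1 = 2.550, D₂ = 1/ε_s+1/ε₂−1 = 10.11.
Solve for T_s⁴: T_s⁴ = (D₂·T₁⁴ + D₁·T₂⁴)/(D₁+D₂) = 9.016×10¹¹ K⁴.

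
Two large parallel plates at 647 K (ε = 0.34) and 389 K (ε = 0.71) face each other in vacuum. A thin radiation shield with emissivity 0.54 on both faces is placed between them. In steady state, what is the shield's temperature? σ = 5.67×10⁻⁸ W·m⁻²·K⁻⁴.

In steady state the net flux on the hot side equals that on the cold side.
σ(T₁⁴−T_s⁴)/D₁ = σ(T_s⁴−T₂⁴)/D₂, with D₁ = 1/ε₁+1/ε_s−1 = 3.793, D₂ = 1/ε_s+1/ε₂−1 = 2.260.
Solve for T_s⁴: T_s⁴ = (D₂·T₁⁴ + D₁·T₂⁴)/(D₁+D₂) = 7.978×10¹⁰ K⁴.

T_s ≈ 531 K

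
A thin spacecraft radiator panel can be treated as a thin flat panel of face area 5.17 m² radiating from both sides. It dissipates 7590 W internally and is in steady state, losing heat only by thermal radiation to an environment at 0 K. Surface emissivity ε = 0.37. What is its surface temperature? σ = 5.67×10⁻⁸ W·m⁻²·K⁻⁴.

Steady state: internal power = radiated power, P = εσA T⁴.
Radiating area A = 2·5.17 = 10.34 m².
T⁴ = P/(εσA) = 7590/(0.37·5.67×10⁻⁸·10.34) = 3.499×10¹⁰ K⁴.
T = (3.499×10¹⁰)^(1/4).

T ≈ 432 K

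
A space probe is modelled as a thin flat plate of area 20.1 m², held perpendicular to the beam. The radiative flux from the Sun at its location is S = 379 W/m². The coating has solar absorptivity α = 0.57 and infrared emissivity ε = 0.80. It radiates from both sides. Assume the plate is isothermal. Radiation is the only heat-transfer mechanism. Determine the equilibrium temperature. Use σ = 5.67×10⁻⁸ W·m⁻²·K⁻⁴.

At equilibrium, absorbed power = emitted power.
Absorbing cross-section = A = 20.10 m²; emitting surface = 2A = 40.20 m² (ratio 2).
αS·A_cross = εσ·A_surf·T⁴  ⇒  T⁴ = αS/(ε·2σ).
T⁴ = 0.570·379/(0.80·2·5.67×10⁻⁸) = 2.381×10⁹ K⁴.
T = (2.381×10⁹)^(1/4).

T ≈ 221 K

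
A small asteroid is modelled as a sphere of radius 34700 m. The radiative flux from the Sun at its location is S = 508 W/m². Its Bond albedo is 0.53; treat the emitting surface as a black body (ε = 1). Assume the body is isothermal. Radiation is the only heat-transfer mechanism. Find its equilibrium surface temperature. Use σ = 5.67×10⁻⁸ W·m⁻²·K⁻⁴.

T ≈ 180 K

At equilibrium, absorbed power = emitted power.
Absorbing cross-section = πr² = 3.783×10⁹ m²; emitting surface = 4πr² = 1.513×10¹⁰ m² (ratio 4).
(1−a)S·A_cross = εσ·A_surf·T⁴  ⇒  T⁴ = (1−a)S/(4σ).
T⁴ = 0.470·508/(4·5.67×10⁻⁸) = 1.053×10⁹ K⁴.
T = (1.053×10⁹)^(1/4).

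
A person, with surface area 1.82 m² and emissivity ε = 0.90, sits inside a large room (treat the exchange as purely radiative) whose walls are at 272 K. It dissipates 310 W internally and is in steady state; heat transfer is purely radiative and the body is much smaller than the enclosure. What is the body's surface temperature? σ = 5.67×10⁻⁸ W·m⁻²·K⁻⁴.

T ≈ 306 K

For a small grey body in a large enclosure, net radiated power = εσA(T⁴ − T_w⁴).
Steady state: P = εσA(T⁴ − T_w⁴) with A = 1.82 m².
T⁴ = P/(εσA) + T_w⁴ = 310/(0.90·5.67×10⁻⁸·1.820) + (272)⁴
    = 3.338×10⁹ + 5.474×10⁹ = 8.811×10⁹ K⁴.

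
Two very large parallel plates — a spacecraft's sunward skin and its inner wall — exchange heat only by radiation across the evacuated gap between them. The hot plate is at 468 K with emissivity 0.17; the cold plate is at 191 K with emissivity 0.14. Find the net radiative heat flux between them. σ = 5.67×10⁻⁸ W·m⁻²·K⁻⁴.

For two infinite grey parallel plates, q = σ(T₁⁴ − T₂⁴)/(1/ε₁ + 1/ε₂ − 1).
T₁⁴ − T₂⁴ = 4.797×10¹⁰ − 1.331×10⁹ = 4.664×10¹⁰ K⁴.
1/ε₁ + 1/ε₂ − 1 = 5.882 + 7.143 − 1 = 12.03.
q = 5.67×10⁻⁸ × 4.664×10¹⁰ / 12.03.

q ≈ 220 W/m²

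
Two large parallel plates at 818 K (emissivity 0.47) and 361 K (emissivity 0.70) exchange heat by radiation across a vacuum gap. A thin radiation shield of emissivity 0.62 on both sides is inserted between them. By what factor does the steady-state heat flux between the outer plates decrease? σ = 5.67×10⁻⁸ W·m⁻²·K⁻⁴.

factor ≈ 1.87

Without shield: q₀ = σΔ(T⁴)/(1/ε₁+1/ε₂−1) with denominator 2.556.
With shield the two gaps are in series; the resistances add: (1/ε₁+1/ε_s−1)+(1/ε_s+1/ε₂−1) = 2.741+2.041 = 4.782.
Heat-flux ratio q₀/q = 4.782/2.556.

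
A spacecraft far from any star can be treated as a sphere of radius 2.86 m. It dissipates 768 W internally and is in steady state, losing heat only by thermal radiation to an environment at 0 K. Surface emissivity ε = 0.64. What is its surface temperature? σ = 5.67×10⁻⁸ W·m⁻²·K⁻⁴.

Steady state: internal power = radiated power, P = εσA T⁴.
Radiating area A = 4πr² = 102.8 m².
T⁴ = P/(εσA) = 768/(0.64·5.67×10⁻⁸·102.8) = 2.059×10⁸ K⁴.
T = (2.059×10⁸)^(1/4).

T ≈ 120 K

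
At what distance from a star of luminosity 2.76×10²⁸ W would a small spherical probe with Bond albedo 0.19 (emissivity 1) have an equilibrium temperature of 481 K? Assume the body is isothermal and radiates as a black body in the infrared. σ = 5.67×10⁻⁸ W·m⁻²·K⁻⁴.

d ≈ 3.83×10¹¹ m

For an isothermal black-emitting sphere, (1−a)S·πr² = σ·4πr²·T⁴ ⇒ S = 4σT⁴/(1−a).
S = 4·5.67×10⁻⁸·(481)⁴/0.810 = 14990 W/m².
Flux falls as S = L/(4πd²), so d = √(L/(4πS)) = √(2.76×10²⁸/(4π·14990)).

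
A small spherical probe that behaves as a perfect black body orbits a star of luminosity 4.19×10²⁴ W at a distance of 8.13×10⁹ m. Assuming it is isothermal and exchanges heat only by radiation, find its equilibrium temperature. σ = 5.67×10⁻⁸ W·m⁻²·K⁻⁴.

First find the stellar flux at distance d: S = L/(4πd²) = 4.19×10²⁴/(4π·(8.13×10⁹)²) = 5045 W/m².
For an isothermal sphere, absorbed (1−a)S·πr² = emitted σ·4πr²·T⁴, so T⁴ = (1−a)S/(4σ).
T⁴ = 1.00·5045/(4·5.67×10⁻⁸) = 2.224×10¹⁰ K⁴.

T ≈ 386 K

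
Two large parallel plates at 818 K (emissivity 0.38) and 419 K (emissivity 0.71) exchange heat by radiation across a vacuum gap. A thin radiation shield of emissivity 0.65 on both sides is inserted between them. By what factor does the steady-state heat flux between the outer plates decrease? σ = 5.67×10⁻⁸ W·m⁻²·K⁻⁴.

factor ≈ 1.68

Without shield: q₀ = σΔ(T⁴)/(1/ε₁+1/ε₂−1) with denominator 3.040.
With shield the two gaps are in series; the resistances add: (1/ε₁+1/ε_s−1)+(1/ε_s+1/ε₂−1) = 3.170+1.947 = 5.117.
Heat-flux ratio q₀/q = 5.117/3.040.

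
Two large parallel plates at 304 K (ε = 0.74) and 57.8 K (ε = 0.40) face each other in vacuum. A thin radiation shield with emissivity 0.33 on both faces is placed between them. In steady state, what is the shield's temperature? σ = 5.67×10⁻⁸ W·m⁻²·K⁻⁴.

T_s ≈ 265 K

In steady state the net flux on the hot side equals that on the cold side.
σ(T₁⁴−T_s⁴)/D₁ = σ(T_s⁴−T₂⁴)/D₂, with D₁ = 1/ε₁+1/ε_s−1 = 3.382, D₂ = 1/ε_s+1/ε₂−1 = 4.530.
Solve for T_s⁴: T_s⁴ = (D₂·T₁⁴ + D₁·T₂⁴)/(D₁+D₂) = 4.895×10⁹ K⁴.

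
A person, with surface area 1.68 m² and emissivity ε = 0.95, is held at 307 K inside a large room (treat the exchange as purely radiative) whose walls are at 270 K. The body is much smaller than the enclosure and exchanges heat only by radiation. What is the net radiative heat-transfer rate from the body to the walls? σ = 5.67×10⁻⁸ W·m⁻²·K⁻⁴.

P_net ≈ 323 W

For a small grey body in a large enclosure: P_net = εσA(T_body⁴ − T_wall⁴).
A = 1.68 m²; T_body⁴ − T_wall⁴ = 8.883×10⁹ − 5.314×10⁹ = 3.568×10⁹ K⁴.
|P_net| = 0.95·5.67×10⁻⁸·1.680·3.568×10⁹.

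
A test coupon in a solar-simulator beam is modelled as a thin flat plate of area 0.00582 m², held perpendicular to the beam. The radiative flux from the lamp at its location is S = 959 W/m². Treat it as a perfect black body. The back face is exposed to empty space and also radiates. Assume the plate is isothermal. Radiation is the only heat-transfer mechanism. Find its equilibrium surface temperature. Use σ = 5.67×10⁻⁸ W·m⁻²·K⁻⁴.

At equilibrium, absorbed power = emitted power.
Absorbing cross-section = A = 0.005820 m²; emitting surface = 2A = 0.01164 m² (ratio 2).
S·A_cross = εσ·A_surf·T⁴  ⇒  T⁴ = S/(2σ).
T⁴ = 1.00·959/(2·5.67×10⁻⁸) = 8.457×10⁹ K⁴.
T = (8.457×10⁹)^(1/4).

T ≈ 303 K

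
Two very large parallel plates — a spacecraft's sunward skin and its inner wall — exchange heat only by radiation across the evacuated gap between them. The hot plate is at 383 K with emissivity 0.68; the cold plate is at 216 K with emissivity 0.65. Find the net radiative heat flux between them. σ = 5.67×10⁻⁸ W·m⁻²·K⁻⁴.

q ≈ 546 W/m²

For two infinite grey parallel plates, q = σ(T₁⁴ − T₂⁴)/(1/ε₁ + 1/ε₂ − 1).
T₁⁴ − T₂⁴ = 2.152×10¹⁰ − 2.177×10⁹ = 1.934×10¹⁰ K⁴.
1/ε₁ + 1/ε₂ − 1 = 1.471 + 1.538 − 1 = 2.009.
q = 5.67×10⁻⁸ × 1.934×10¹⁰ / 2.009.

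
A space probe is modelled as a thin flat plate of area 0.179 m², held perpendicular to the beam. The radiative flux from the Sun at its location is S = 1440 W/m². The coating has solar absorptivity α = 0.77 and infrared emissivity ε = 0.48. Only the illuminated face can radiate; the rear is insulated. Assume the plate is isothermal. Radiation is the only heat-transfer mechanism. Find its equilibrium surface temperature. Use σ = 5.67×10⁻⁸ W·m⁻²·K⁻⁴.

T ≈ 449 K

At equilibrium, absorbed power = emitted power.
Absorbing cross-section = A = 0.1790 m²; emitting surface = A = 0.1790 m² (ratio 1).
αS·A_cross = εσ·A_surf·T⁴  ⇒  T⁴ = αS/(ε·1σ).
T⁴ = 0.770·1440/(0.48·1·5.67×10⁻⁸) = 4.074×10¹⁰ K⁴.
T = (4.074×10¹⁰)^(1/4).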